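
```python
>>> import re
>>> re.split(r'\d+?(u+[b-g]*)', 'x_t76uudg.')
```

['x_t', 'uudg', '.']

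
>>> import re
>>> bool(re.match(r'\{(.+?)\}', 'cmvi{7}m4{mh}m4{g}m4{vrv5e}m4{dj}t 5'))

False

With `match`, the pattern is implicitly anchored at the beginning.
Here position 0 doesn't satisfy it, so the call returns None, and `bool(None)` is False.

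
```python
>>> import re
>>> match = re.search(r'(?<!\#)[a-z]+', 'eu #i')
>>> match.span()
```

The negative lookahead/lookbehind blocks any match where the forbidden context is present.
Unlike `match`, `search` isn't anchored — it looks for the pattern anywhere in the string.
The match spans [0:2] → 'eu'.

(0, 2)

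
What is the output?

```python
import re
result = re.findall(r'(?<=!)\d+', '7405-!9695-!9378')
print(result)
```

['9695', '9378']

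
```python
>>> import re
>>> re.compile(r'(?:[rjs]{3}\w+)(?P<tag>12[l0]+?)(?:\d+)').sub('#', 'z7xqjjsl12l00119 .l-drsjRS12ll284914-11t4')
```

'z7xq# .l-d#-11t4'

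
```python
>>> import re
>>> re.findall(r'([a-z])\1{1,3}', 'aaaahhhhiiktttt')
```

A backreference is literal: `\1` must see the identical characters the first group matched.
`findall` collects group 1 from each match (4 total).

['a', 'h', 'i', 't']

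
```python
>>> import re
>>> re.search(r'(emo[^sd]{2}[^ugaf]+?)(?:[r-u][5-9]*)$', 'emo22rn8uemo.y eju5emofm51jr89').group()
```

'emofm51jr89'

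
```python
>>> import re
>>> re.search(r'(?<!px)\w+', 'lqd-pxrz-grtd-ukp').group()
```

'lqd'

The negative lookaround is zero-width — it rules out positions where the adjacent text would match, without consuming anything.
`re.search` tries every starting position until one works.
The match spans [0:3] → 'lqd'.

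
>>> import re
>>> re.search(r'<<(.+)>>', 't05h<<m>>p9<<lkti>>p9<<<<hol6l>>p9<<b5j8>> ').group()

`re.search` tries every starting position until one works.
The match spans [4:42] → '<<m>>p9<<lkti>>p9<<<<hol6l>>p9<<b5j8>>'.
Captured: group 1 = 'm>>p9<<lkti>>p9<<<<hol6l>>p9<<b5j8'.

'<<m>>p9<<lkti>>p9<<<<hol6l>>p9<<b5j8>>'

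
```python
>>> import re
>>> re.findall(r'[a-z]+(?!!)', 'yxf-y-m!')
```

['yxf', 'y']

The negative lookaround is zero-width — it rules out positions where the adjacent text would match, without consuming anything.
Walking the string: at [0:3] → 'yxf'; at [4:5] → 'y'.
`findall` yields the raw match text (2 of them) because the pattern has no groups.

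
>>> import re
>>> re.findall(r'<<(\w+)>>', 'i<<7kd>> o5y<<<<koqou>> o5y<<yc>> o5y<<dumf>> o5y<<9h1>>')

One capturing group, so `findall` returns just the captured substring from each match — 5 in all.

['7kd', 'koqou', 'yc', 'dumf', '9h1']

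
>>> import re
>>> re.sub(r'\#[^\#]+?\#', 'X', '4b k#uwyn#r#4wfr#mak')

Matches: at [4:10] → '#uwyn#'; at [11:17] → '#4wfr#'.
Every occurrence is swapped for 'X'.

'4b kXrXmak'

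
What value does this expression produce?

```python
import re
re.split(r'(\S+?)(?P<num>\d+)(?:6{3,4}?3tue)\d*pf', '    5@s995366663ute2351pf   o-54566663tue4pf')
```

['    5@s995366663ute2351pf   ', 'o-', '5456', '']

With the lazy modifier that quantifier settles for the fewest repetitions that let the rest of the pattern succeed (the atoms after it are unaffected and can still be greedy).
With a capturing group present, the delimiter's captured portion is kept in the result list.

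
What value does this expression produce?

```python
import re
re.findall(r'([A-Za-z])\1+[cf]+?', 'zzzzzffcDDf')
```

['z', 'D']

`\1` has to match the exact text group 1 already captured.
`findall` collects group 1 from each match (2 total).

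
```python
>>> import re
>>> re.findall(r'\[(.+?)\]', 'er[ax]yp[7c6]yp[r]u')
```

['ax', '7c6', 'r']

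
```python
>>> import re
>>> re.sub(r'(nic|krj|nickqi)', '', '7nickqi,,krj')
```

The regex engine tests alternatives in the order written; an earlier branch that matches wins even if a later one would match more.
Matches: at [1:4] → 'nic'; at [9:12] → 'krj'.
`sub` substitutes '' at each match site.

'7kqi,,'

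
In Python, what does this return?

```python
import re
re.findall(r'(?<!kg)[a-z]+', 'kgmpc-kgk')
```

['kgmpc', 'kgk']

The negative lookaround is zero-width — it rules out positions where the adjacent text would match, without consuming anything.
Matches: at [0:5] → 'kgmpc'; at [6:9] → 'kgk'.
`findall` yields the raw match text (2 of them) because the pattern has no groups.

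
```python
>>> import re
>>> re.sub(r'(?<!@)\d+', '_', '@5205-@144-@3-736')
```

'@5_-@1_-@3-_'

The negative lookaround is zero-width — it rules out positions where the adjacent text would match, without consuming anything.
Each match is replaced by '_'.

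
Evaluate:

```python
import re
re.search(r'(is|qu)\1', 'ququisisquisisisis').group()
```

'ququ'

A backreference is literal: `\1` must see the identical characters the first group matched.
The match spans [0:4] → 'ququ'.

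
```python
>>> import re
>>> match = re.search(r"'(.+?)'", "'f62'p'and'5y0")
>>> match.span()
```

Lazy quantifiers expand one character at a time until the remainder of the pattern can match.
`re.search` scans for the first position where the pattern succeeds.
The match spans [0:5] → "'f62'".
Captured: group 1 = 'f62'.

(0, 5)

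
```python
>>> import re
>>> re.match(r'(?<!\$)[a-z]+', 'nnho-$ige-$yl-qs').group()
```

A negative assertion filters positions out without eating any characters.
`re.match` only tries the pattern at the start of the string.
The match spans [0:4] → 'nnho'.

'nnho'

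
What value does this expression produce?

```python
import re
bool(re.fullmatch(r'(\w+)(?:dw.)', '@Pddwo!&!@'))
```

False

`fullmatch` succeeds only if the pattern covers the string from start to end.
Here the string isn't matched end-to-end, so the call returns None, and `bool(None)` is False.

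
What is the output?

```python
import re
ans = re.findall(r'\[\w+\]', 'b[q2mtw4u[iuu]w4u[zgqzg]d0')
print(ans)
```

['[iuu]', '[zgqzg]']

`findall` yields the raw match text (2 of them) because the pattern has no groups.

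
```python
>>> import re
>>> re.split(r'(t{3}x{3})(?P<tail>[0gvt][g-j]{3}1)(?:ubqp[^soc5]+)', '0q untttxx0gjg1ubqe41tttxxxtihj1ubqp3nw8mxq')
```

Pattern: exactly 3 of the literal 't', then exactly 3 of the literal 'x' (captured); then one of [0gvt], then exactly 3 of a character in [g-j], then the literal '1' (captured as 'tail'); then a literal 'u', then the literal 'bqp', then one or more of any character except [soc5] (non-capturing group).
`re.split` interleaves the captured-group text with the surrounding fragments.

['0q untttxx0gjg1ubqe41', 'tttxxx', 'tihj1', '']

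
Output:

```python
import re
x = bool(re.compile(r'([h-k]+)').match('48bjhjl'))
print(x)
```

`re.match` only tries the pattern at the start of the string.
Here the string doesn't start with a match, so the call returns None, and `bool(None)` is False.

False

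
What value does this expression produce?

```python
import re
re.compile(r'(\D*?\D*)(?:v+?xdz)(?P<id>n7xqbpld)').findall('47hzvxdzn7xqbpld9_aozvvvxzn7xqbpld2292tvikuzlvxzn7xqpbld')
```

[('hz', 'n7xqbpld')]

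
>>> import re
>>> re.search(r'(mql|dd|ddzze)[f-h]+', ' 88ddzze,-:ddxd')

Here nothing in the string fits, so the call returns None.

None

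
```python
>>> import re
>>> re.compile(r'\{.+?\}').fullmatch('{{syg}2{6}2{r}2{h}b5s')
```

None

`re.fullmatch` requires the pattern to consume the entire string.
Here the string isn't matched end-to-end, so the call returns None.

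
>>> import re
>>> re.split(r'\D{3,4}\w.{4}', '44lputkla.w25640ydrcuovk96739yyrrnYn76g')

['44', '25640', '6739', 'g']

Pattern: 3 to 4 of a non-digit, then a word character; then exactly 4 of any character.
Matches to split on: at [2:11] → 'lputkla.w'; at [16:25] → 'ydrcuovk9'; at [29:38] → 'yyrrnYn76'.
Each match becomes a cut point; 4 segments remain.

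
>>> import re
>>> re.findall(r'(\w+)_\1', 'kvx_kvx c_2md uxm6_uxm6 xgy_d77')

['kvx', 'uxm6']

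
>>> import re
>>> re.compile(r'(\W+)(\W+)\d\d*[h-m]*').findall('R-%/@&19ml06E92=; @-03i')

[('-%/@', '&'), ('=; @', '-')]

Multiple groups make `findall` return tuples — one 2-tuple for each match.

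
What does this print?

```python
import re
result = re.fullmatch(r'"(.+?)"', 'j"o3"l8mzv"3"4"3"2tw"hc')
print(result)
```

None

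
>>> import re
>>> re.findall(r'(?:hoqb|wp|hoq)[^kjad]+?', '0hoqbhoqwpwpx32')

['hoqbh', 'wpw']

Alternation tries branches left to right and keeps the first one that lets the overall match succeed at that position.
Since nothing is captured, `findall` lists the 2 matched substrings directly.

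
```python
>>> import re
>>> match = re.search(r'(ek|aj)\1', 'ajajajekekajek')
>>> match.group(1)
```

The match spans [0:4] → 'ajaj'.
Captured: group 1 = 'aj'.

'aj'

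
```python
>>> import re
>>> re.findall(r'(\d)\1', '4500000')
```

['0', '0']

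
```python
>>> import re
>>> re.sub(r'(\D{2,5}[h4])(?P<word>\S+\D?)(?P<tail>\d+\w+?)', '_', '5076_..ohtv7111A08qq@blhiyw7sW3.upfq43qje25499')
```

This matches 2 to 5 of a non-digit, then one of [h4] (captured); then one or more of a non-whitespace character, then optionally a non-digit (captured as 'word'); then one or more of a digit, then one or more of a word character (lazy) (captured as 'tail').
Every occurrence is swapped for '_'.

'5076_'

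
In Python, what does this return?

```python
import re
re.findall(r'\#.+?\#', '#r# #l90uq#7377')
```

Because the quantifier is non-greedy, it stops expanding at the earliest point where the rest of the pattern can succeed.
Since nothing is captured, `findall` lists the 2 matched substrings directly.

['#r#', '#l90uq#']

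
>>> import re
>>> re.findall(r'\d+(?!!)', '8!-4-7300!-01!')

The negative lookahead/lookbehind blocks any match where the forbidden context is present.
Walking the string: at [3:4] → '4'; at [5:8] → '730'; at [11:12] → '0'.
`findall` yields the raw match text (3 of them) because the pattern has no groups.

['4', '730', '0']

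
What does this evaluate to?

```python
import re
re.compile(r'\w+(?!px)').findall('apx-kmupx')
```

['apx', 'kmupx']

`(?!…)`/`(?<!…)` only lets a position through if the neighbouring text does NOT match; no characters are consumed.
Scanning left to right: at [0:3] → 'apx'; at [4:9] → 'kmupx'.
Since nothing is captured, `findall` lists the 2 matched substrings directly.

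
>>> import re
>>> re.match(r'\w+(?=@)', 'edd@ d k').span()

The `(?=…)`/`(?<=…)` assertion just peeks at neighbouring text; it doesn't advance the match position.
With `match`, the pattern is implicitly anchored at the beginning.
The match spans [0:3] → 'edd'.

(0, 3)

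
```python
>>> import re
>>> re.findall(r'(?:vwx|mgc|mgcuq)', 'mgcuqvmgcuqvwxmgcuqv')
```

['mgc', 'mgc', 'vwx', 'mgc']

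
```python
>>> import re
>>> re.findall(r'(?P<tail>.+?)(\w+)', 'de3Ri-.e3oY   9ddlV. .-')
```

[('d', 'e3Ri'), ('-.', 'e3oY'), ('   ', '9ddlV')]

Pattern: one or more of any character (lazy) (captured as 'tail'); then one or more of a word character (captured).
Because the quantifier is non-greedy, it stops expanding at the earliest point where the rest of the pattern can succeed.
Walking the string: at [0:5] match 'de3Ri', groups = ('d', 'e3Ri'); at [5:11] match '-.e3oY', groups = ('-.', 'e3oY'); at [11:19] match '   9ddlV', groups = ('   ', '9ddlV').
2 groups means each result is a tuple of 2 captured strings — 3 here.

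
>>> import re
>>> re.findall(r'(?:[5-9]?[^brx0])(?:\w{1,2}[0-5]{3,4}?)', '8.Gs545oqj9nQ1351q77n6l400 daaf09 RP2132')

['8.Gs545', '9nQ1351', '7n6l400', '9 RP213']

Pattern: optionally a character in [5-9], then any character except [brx0] (non-capturing group); then 1 to 2 of a word character, then 3 to 4 of a character in [0-5] (lazy) (non-capturing group).
A non-greedy quantifier consumes as few characters as it can — just enough that the remainder of the pattern still matches from where it stops; whatever follows it matches normally.
Scanning left to right: at [0:7] → '8.Gs545'; at [10:17] → '9nQ1351'; at [19:26] → '7n6l400'; at [32:39] → '9 RP213'.
`findall` yields the raw match text (4 of them) because the pattern has no groups.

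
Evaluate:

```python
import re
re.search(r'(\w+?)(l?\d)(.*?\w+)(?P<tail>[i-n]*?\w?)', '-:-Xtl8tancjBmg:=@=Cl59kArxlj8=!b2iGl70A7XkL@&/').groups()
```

('Xt', 'l8', 'tancjBmg', '')

The pattern matches one or more of a word character (lazy) (captured); then optionally the literal 'l', then a digit (captured); then zero or more of any character (lazy), then one or more of a word character (captured); then zero or more of a character in [i-n] (lazy), then optionally a word character (captured as 'tail').
Unlike `match`, `search` isn't anchored — it looks for the pattern anywhere in the string.
The match spans [3:15] → 'Xtl8tancjBmg'.
Captured: group 1 = 'Xt', group 2 = 'l8', group 3 = 'tancjBmg', group 4 = ''.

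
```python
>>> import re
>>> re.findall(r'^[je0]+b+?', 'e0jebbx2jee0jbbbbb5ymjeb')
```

A non-greedy quantifier consumes as few characters as it can — just enough that the remainder of the pattern still matches from where it stops; whatever follows it matches normally.
Since nothing is captured, `findall` lists the 1 matched substring directly.

['e0jeb']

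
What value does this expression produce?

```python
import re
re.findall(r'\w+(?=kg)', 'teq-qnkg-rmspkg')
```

['qn', 'rmsp']

The lookaround is zero-width — it requires the adjacent text to match without consuming it, so the asserted text isn't part of the match.
Since nothing is captured, `findall` lists the 2 matched substrings directly.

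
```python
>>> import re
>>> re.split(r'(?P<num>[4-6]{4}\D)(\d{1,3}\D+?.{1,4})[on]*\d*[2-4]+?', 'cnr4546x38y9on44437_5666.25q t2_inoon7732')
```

`re.split` interleaves the captured-group text with the surrounding fragments.

['cnr', '4546x', '38y9on4', '7_', '5666.', '25q t', '_inoon7732']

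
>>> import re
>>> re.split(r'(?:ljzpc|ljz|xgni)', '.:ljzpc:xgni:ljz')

['.:', ':', ':', '']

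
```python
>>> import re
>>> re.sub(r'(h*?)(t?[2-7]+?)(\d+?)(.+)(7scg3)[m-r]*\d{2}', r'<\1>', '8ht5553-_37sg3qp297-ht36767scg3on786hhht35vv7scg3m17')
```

The pattern matches zero or more of a literal 'h' (lazy) (captured); then optionally a literal 't', then one or more of a character in [2-7] (lazy) (captured); then one or more of a digit (lazy) (captured); then one or more of any character (captured); then the literal '7sc', then the literal 'g3' (captured); then zero or more of a character in [m-r], then exactly 2 of a digit.
The replacement refers to a captured group, so each match is rewritten using its own captured text.

'8<h>'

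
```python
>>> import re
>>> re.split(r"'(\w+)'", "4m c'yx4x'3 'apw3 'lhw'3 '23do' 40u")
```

Matches to split on: at [4:10] → "'yx4x'"; at [18:23] → "'lhw'"; at [25:31] → "'23do'".
Because the pattern has a capturing group, `split` also inserts each captured text between the pieces.

['4m c', 'yx4x', "3 'apw3 ", 'lhw', '3 ', '23do', ' 40u']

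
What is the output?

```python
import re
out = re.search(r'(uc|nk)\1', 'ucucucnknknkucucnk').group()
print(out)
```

The backreference `\1` re-matches whatever the first group consumed, character for character.
`re.search` scans for the first position where the pattern succeeds.
The match spans [0:4] → 'ucuc'.
Captured: group 1 = 'uc'.

ucuc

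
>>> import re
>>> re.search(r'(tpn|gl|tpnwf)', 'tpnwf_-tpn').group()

'tpn'

Alternation tries branches left to right and keeps the first one that lets the overall match succeed at that position.
Unlike `match`, `search` isn't anchored — it looks for the pattern anywhere in the string.
The match spans [0:3] → 'tpn'.
Captured: group 1 = 'tpn'.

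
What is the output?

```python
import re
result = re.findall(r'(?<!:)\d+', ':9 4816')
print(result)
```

['4816']

A negative assertion filters positions out without eating any characters.
Matches: at [3:7] → '4816'.
With no groups in the pattern, `findall` gives back each whole match — 1 here.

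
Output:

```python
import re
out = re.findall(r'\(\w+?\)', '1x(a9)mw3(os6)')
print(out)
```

Scanning left to right: at [2:6] → '(a9)'; at [9:14] → '(os6)'.
Since nothing is captured, `findall` lists the 2 matched substrings directly.

['(a9)', '(os6)']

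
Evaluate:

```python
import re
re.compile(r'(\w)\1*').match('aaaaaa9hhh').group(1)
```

The match spans [0:6] → 'aaaaaa'.
Captured: group 1 = 'a'.

'a'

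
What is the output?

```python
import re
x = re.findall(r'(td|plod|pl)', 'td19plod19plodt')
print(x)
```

['td', 'plod', 'plod']

Alternation tries branches left to right and keeps the first one that lets the overall match succeed at that position.
`findall` collects group 1 from each match (3 total).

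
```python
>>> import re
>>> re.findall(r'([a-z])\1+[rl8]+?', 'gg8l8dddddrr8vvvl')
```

['g', 'd', 'v']

`\1` is not a pattern — it's the concrete string captured by group 1, re-applied verbatim.
Because there's exactly one group, `findall` drops the full match and keeps group 1 from each hit.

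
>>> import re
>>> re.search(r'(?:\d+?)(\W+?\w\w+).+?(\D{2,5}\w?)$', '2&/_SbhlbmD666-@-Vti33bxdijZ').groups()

Pattern: one or more of a digit (lazy) (non-capturing group); then one or more of a non-word character (lazy), then a word character, then one or more of a word character (captured); then one or more of any character (lazy); then 2 to 5 of a non-digit, then optionally a word character (captured); then anchored at the end.
With the lazy modifier that quantifier settles for the fewest repetitions that let the rest of the pattern succeed (the atoms after it are unaffected and can still be greedy).
`search` walks the string left to right and returns the first match it finds.
The match spans [0:28] → '2&/_SbhlbmD666-@-Vti33bxdijZ'.
Captured: group 1 = '&/_SbhlbmD666', group 2 = 'bxdijZ'.

('&/_SbhlbmD666', 'bxdijZ')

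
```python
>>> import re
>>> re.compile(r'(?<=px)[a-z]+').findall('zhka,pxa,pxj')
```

['a', 'j']

Because the assertion is zero-width, the text it checks is not consumed and won't appear in the result.
Walking the string: at [7:8] → 'a'; at [11:12] → 'j'.
With no groups in the pattern, `findall` gives back each whole match — 2 here.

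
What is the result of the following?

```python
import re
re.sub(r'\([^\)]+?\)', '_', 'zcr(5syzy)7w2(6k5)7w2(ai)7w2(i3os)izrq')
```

`sub` substitutes '_' at each match site.

'zcr_7w2_7w2_7w2_izrq'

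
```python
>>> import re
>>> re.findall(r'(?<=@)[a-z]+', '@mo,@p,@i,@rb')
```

The lookaround is zero-width — it requires the adjacent text to match without consuming it, so the asserted text isn't part of the match.
Matches: at [1:3] → 'mo'; at [5:6] → 'p'; at [8:9] → 'i'; at [11:13] → 'rb'.
Since nothing is captured, `findall` lists the 4 matched substrings directly.

['mo', 'p', 'i', 'rb']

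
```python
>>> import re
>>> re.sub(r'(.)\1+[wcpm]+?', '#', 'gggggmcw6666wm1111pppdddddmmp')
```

The backreference `\1` re-matches whatever the first group consumed, character for character.
Matches: at [0:6] → 'gggggm'; at [8:13] → '6666w'; at [14:19] → '1111p'; at [21:27] → 'dddddm'.
`sub` substitutes '#' at each match site.

'#cw#m#pp#mp'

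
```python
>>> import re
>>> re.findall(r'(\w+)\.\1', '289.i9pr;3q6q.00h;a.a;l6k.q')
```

A backreference is literal: `\1` must see the identical characters the first group matched.
Because there's exactly one group, `findall` drops the full match and keeps group 1 from the one hit.

['a']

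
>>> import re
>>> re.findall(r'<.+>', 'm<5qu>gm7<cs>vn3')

Walking the string: at [1:13] → '<5qu>gm7<cs>'.
Since nothing is captured, `findall` lists the 1 matched substring directly.

['<5qu>gm7<cs>']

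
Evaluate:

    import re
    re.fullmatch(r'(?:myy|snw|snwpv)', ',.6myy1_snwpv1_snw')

`fullmatch` succeeds only if the pattern covers the string from start to end.
Here there's no way to consume every character, so the call returns None.

None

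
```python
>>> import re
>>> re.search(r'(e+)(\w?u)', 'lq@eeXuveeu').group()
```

'eeXu'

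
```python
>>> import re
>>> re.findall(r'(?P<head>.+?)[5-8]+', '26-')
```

['2']

The pattern matches one or more of any character (lazy) (captured as 'head'); then one or more of a character in [5-8].
Matches: at [0:2] match '26', group 1 = '2'.
With a single group, `findall` returns only what that group captured — 1 item.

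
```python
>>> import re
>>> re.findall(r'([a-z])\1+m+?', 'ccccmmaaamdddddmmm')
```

['c', 'a', 'd']

After group 1 captures some text, `\1` only succeeds where that same text appears again.
One capturing group, so `findall` returns just the captured substring from each match — 3 in all.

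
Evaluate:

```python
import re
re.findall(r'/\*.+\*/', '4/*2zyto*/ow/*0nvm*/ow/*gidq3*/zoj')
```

Matches: at [1:31] → '/*2zyto*/ow/*0nvm*/ow/*gidq3*/'.
Since nothing is captured, `findall` lists the 1 matched substring directly.

['/*2zyto*/ow/*0nvm*/ow/*gidq3*/']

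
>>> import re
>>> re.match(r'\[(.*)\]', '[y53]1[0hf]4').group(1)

`re.match` only tries the pattern at the start of the string.
The match spans [0:11] → '[y53]1[0hf]'.
Captured: group 1 = 'y53]1[0hf'.

'y53]1[0hf'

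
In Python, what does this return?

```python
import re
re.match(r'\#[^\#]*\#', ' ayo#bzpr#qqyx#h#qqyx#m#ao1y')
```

None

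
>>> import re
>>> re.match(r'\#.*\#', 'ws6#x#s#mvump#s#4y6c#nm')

`re.match` only tries the pattern at the start of the string.
Here position 0 doesn't satisfy it, so the call returns None.

None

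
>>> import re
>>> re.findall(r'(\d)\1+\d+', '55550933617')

['5']

`\1` has to match the exact text group 1 already captured.
With a single group, `findall` returns only what that group captured — 1 item.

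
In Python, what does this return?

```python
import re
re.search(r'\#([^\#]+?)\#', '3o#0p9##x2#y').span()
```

(2, 7)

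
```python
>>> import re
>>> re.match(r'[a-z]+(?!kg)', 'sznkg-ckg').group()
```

The negative lookaround is zero-width — it rules out positions where the adjacent text would match, without consuming anything.
`re.match` won't scan ahead — the pattern has to work from the very first character.
The match spans [0:5] → 'sznkg'.

'sznkg'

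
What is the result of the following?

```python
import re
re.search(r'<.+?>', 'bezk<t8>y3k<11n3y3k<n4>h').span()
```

With the lazy modifier that quantifier settles for the fewest repetitions that let the rest of the pattern succeed (the atoms after it are unaffected and can still be greedy).
`re.search` tries every starting position until one works.
The match spans [4:8] → '<t8>'.

(4, 8)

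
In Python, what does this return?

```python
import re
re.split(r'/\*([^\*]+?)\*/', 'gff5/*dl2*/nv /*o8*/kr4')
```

['gff5', 'dl2', 'nv ', 'o8', 'kr4']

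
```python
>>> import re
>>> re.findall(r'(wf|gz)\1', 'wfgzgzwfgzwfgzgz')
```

['gz', 'gz']

`\1` is not a pattern — it's the concrete string captured by group 1, re-applied verbatim.
With a single group, `findall` returns only what that group captured — 2 items.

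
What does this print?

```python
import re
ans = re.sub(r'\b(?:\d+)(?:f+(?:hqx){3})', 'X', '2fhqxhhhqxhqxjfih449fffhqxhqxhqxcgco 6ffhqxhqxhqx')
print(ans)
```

2fhqxhhhqxhqxjfih449fffhqxhqxhqxcgco X

`sub` substitutes 'X' at each match site.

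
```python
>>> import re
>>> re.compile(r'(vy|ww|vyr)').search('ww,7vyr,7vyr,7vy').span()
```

The match spans [0:2] → 'ww'.

(0, 2)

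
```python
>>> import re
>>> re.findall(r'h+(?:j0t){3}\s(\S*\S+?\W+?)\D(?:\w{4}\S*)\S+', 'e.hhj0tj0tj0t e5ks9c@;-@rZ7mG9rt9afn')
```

The pattern matches one or more of the literal 'h', then the literal 'j0t' repeated 3 times, then whitespace; then zero or more of a non-whitespace character, then one or more of a non-whitespace character (lazy), then one or more of a non-word character (lazy) (captured); then a non-digit; then exactly 4 of a word character, then zero or more of a non-whitespace character (non-capturing group); then one or more of a non-whitespace character.
Walking the string: at [2:36] match 'hhj0tj0tj0t e5ks9c@;-@rZ7mG9rt9afn', group 1 = 'e5ks9c@;-@'.
One capturing group, so `findall` returns just the captured substring from the one match — 1 in all.

['e5ks9c@;-@']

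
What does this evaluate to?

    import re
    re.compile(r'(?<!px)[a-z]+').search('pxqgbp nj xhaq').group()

'pxqgbp'

`(?!…)`/`(?<!…)` only lets a position through if the neighbouring text does NOT match; no characters are consumed.
Unlike `match`, `search` isn't anchored — it looks for the pattern anywhere in the string.
The match spans [0:6] → 'pxqgbp'.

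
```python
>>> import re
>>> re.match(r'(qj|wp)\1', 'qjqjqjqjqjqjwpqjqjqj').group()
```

'qjqj'

The backreference `\1` re-matches whatever the first group consumed, character for character.
`re.match` only tries the pattern at the start of the string.
The match spans [0:4] → 'qjqj'.
Captured: group 1 = 'qj'.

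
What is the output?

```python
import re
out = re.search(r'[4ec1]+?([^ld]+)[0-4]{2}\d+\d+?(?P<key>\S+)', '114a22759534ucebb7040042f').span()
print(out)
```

This matches one or more of one of [4ec1] (lazy); then one or more of any character except [ld] (captured); then exactly 2 of a character in [0-4], then one or more of a digit; then one or more of a digit (lazy); then one or more of a non-whitespace character (captured as 'key').
`re.search` tries every starting position until one works.
The match spans [0:25] → '114a22759534ucebb7040042f'.
Captured: group 1 = '14a22759534ucebb704', group 2 = 'f'.

(0, 25)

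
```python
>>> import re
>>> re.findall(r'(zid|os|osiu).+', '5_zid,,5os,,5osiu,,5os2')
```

['zid']

Because there's exactly one group, `findall` drops the full match and keeps group 1 from the one hit.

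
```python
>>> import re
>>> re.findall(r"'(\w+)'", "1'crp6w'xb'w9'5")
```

`findall` collects group 1 from each match (2 total).

['crp6w', 'w9']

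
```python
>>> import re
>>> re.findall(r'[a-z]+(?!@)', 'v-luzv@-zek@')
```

The negative lookaround is zero-width — it rules out positions where the adjacent text would match, without consuming anything.
Walking the string: at [0:1] → 'v'; at [2:5] → 'luz'; at [8:10] → 'ze'.
`findall` yields the raw match text (3 of them) because the pattern has no groups.

['v', 'luz', 'ze']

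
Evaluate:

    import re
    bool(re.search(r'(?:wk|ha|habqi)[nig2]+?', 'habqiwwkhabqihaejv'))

Unlike `match`, `search` isn't anchored — it looks for the pattern anywhere in the string.
Here the pattern never matches, so the call returns None, and `bool(None)` is False.

False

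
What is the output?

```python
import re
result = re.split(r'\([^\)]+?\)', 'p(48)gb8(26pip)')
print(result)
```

['p', 'gb8', '']

Matches to split on: at [1:5] → '(48)'; at [8:15] → '(26pip)'.
Splitting on the pattern gives 3 pieces.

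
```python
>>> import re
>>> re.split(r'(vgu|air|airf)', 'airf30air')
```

['', 'air', 'f30', 'air', '']

Alternation isn't longest-match — the leftmost alternative that fits at this position is chosen.
Matches to split on: at [0:3] → 'air'; at [6:9] → 'air'.
`re.split` interleaves the captured-group text with the surrounding fragments.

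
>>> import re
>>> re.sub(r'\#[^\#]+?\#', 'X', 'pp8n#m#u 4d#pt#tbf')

'pp8nXu 4dXtbf'

Matches: at [4:7] → '#m#'; at [11:15] → '#pt#'.
Every occurrence is swapped for 'X'.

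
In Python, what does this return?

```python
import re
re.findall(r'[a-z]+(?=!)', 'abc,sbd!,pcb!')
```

The lookaround is zero-width — it requires the adjacent text to match without consuming it, so the asserted text isn't part of the match.
Scanning left to right: at [4:7] → 'sbd'; at [9:12] → 'pcb'.
Since nothing is captured, `findall` lists the 2 matched substrings directly.

['sbd', 'pcb']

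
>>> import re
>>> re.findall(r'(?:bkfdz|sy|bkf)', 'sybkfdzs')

['sy', 'bkfdz']

Alternation isn't longest-match — the leftmost alternative that fits at this position is chosen.
With no groups in the pattern, `findall` gives back each whole match — 2 here.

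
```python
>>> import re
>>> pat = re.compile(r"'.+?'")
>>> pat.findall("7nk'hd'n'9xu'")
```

["'hd'", "'9xu'"]

Scanning left to right: at [3:7] → "'hd'"; at [8:13] → "'9xu'".
With no groups in the pattern, `findall` gives back each whole match — 2 here.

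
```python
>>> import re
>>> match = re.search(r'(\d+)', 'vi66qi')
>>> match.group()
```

'66'

Pattern: one or more of a digit (captured).
The match spans [2:4] → '66'.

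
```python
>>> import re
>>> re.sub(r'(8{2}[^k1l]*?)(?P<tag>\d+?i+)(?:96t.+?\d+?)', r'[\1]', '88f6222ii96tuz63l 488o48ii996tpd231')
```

'[88f]3l 488o48ii996tpd231'

This matches exactly 2 of a literal '8', then zero or more of any character except [k1l] (lazy) (captured); then one or more of a digit (lazy), then one or more of the literal 'i' (captured as 'tag'); then the literal '96t', then one or more of any character (lazy), then one or more of a digit (lazy) (non-capturing group).
Because the quantifier is non-greedy, it stops expanding at the earliest point where the rest of the pattern can succeed.
Matches: at [0:15] → '88f6222ii96tuz6'.
`\1` in the replacement pulls in group 1's text for each match.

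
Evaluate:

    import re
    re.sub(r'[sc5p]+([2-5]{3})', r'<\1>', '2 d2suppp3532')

'2 d2su<353>2'

Each match is replaced using the text its own group 1 captured.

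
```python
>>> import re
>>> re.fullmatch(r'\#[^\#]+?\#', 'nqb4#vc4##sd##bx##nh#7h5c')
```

None

`fullmatch` succeeds only if the pattern covers the string from start to end.
Here there's no way to consume every character, so the call returns None.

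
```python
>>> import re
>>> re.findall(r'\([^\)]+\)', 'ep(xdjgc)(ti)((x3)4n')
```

Matches: at [2:9] → '(xdjgc)'; at [9:13] → '(ti)'; at [13:18] → '((x3)'.
No capturing groups, so `findall` returns the 3 full match strings.

['(xdjgc)', '(ti)', '((x3)']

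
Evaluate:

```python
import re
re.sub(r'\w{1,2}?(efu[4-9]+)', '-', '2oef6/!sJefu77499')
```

'2oef6/!-'

The pattern matches 1 to 2 of a word character (lazy); then the literal 'efu', then one or more of a character in [4-9] (captured).
Matches: at [7:17] → 'sJefu77499'.
Every occurrence is swapped for '-'.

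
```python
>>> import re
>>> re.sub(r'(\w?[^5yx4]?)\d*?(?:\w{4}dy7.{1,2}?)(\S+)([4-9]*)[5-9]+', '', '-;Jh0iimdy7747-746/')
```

'-;/'

This matches optionally a word character, then optionally any character except [5yx4] (captured); then zero or more of a digit (lazy); then exactly 4 of a word character, then the literal 'dy7', then 1 to 2 of any character (lazy) (non-capturing group); then one or more of a non-whitespace character (captured); then zero or more of a character in [4-9] (captured); then one or more of a character in [5-9].
Matches: at [2:18] → 'Jh0iimdy7747-746'.
Each match is replaced by ''.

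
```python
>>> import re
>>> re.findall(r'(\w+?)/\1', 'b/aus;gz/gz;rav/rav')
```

['gz', 'rav']

The backreference `\1` re-matches whatever the first group consumed, character for character.
Because there's exactly one group, `findall` drops the full match and keeps group 1 from each hit.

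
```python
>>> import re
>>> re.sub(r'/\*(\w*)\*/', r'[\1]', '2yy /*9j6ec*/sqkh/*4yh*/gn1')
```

'2yy [9j6ec]sqkh[4yh]gn1'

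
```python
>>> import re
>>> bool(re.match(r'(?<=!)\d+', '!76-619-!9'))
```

False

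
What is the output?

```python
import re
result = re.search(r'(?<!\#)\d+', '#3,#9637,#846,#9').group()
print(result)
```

The negative lookahead/lookbehind blocks any match where the forbidden context is present.
`search` walks the string left to right and returns the first match it finds.
The match spans [5:8] → '637'.

637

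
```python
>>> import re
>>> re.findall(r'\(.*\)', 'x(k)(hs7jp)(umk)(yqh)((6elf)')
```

Scanning left to right: at [1:28] → '(k)(hs7jp)(umk)(yqh)((6elf)'.
With no groups in the pattern, `findall` gives back each whole match — 1 here.

['(k)(hs7jp)(umk)(yqh)((6elf)']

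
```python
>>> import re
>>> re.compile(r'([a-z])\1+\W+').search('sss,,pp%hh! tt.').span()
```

After group 1 captures some text, `\1` only succeeds where that same text appears again.
The match spans [0:5] → 'sss,,'.

(0, 5)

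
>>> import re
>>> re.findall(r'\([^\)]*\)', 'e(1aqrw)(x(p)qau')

['(1aqrw)', '(x(p)']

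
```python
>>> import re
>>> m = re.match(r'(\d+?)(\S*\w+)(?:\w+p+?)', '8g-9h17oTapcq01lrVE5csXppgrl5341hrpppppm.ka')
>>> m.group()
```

'8g-9h17oTapcq01lrVE5csXppgrl5341hrppppp'

Pattern: one or more of a digit (lazy) (captured); then zero or more of a non-whitespace character, then one or more of a word character (captured); then one or more of a word character, then one or more of the literal 'p' (lazy) (non-capturing group).
`re.match` only tries the pattern at the start of the string.
The match spans [0:39] → '8g-9h17oTapcq01lrVE5csXppgrl5341hrppppp'.
Captured: group 1 = '8', group 2 = 'g-9h17oTapcq01lrVE5csXppgrl5341hrppp'.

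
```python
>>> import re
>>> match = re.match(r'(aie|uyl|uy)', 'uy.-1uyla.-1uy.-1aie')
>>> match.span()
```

(0, 2)

`re.match` only tries the pattern at the start of the string.
The match spans [0:2] → 'uy'.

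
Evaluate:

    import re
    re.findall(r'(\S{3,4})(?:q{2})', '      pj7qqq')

['pj7q']

The pattern matches 3 to 4 of a non-whitespace character (captured); then exactly 2 of a literal 'q' (non-capturing group).
Walking the string: at [6:12] match 'pj7qqq', group 1 = 'pj7q'.
One capturing group, so `findall` returns just the captured substring from the one match — 1 in all.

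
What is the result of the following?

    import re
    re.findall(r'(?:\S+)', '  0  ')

['0']

Pattern: one or more of a non-whitespace character (non-capturing group).
Walking the string: at [2:3] → '0'.
`findall` yields the raw match text (1 of them) because the pattern has no groups.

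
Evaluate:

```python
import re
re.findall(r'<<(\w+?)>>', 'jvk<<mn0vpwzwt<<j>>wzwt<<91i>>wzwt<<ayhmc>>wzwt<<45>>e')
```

['j', '91i', 'ayhmc', '45']

Matches: at [14:19] match '<<j>>', group 1 = 'j'; at [23:30] match '<<91i>>', group 1 = '91i'; at [34:43] match '<<ayhmc>>', group 1 = 'ayhmc'; at [47:53] match '<<45>>', group 1 = '45'.
One capturing group, so `findall` returns just the captured substring from each match — 4 in all.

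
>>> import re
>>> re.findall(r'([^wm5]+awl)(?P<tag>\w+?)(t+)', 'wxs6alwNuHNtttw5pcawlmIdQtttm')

The pattern matches one or more of any character except [wm5], then the literal 'awl' (captured); then one or more of a word character (lazy) (captured as 'tag'); then one or more of a literal 't' (captured).
The `?` after the quantifier makes it lazy — it takes as little as possible before letting the rest of the pattern try.
Scanning left to right: at [16:28] match 'pcawlmIdQttt', groups = ('pcawl', 'mIdQ', 'ttt').
Multiple groups make `findall` return tuples — one 3-tuple for the one match.

[('pcawl', 'mIdQ', 'ttt')]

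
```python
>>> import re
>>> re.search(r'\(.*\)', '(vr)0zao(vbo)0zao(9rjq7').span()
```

(0, 13)

Unlike `match`, `search` isn't anchored — it looks for the pattern anywhere in the string.
The match spans [0:13] → '(vr)0zao(vbo)'.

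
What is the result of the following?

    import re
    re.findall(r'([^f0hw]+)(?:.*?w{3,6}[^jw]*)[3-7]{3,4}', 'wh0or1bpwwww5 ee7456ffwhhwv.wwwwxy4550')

One capturing group, so `findall` returns just the captured substring from each match — 2 in all.

['or1bp', 'v.']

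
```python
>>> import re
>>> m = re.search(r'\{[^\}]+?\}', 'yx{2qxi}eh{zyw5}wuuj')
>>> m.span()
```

`re.search` scans for the first position where the pattern succeeds.
The match spans [2:8] → '{2qxi}'.

(2, 8)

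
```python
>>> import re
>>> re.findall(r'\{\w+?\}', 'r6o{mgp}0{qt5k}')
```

['{mgp}', '{qt5k}']

No capturing groups, so `findall` returns the 2 full match strings.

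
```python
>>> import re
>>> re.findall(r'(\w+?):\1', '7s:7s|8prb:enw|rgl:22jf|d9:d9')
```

['7s', 'd9']

After group 1 captures some text, `\1` only succeeds where that same text appears again.
Matches: at [0:5] match '7s:7s', group 1 = '7s'; at [24:29] match 'd9:d9', group 1 = 'd9'.
Because there's exactly one group, `findall` drops the full match and keeps group 1 from each hit.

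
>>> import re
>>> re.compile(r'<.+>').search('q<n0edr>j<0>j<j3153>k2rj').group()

'<n0edr>j<0>j<j3153>'

The match spans [1:20] → '<n0edr>j<0>j<j3153>'.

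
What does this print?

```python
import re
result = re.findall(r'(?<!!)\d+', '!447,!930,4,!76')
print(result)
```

['47', '30', '4', '6']

A negative assertion filters positions out without eating any characters.
`findall` yields the raw match text (4 of them) because the pattern has no groups.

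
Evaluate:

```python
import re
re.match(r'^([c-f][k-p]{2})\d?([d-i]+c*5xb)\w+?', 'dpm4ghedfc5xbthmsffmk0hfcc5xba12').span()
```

This matches anchored at the start of the string; then a character in [c-f], then exactly 2 of a character in [k-p] (captured); then optionally a digit; then one or more of a character in [d-i], then zero or more of a literal 'c', then the literal '5xb' (captured); then one or more of a word character (lazy).
Lazy quantifiers expand one character at a time until the remainder of the pattern can match.
`re.match` only tries the pattern at the start of the string.
The match spans [0:14] → 'dpm4ghedfc5xbt'.
Captured: group 1 = 'dpm', group 2 = 'ghedfc5xb'.

(0, 14)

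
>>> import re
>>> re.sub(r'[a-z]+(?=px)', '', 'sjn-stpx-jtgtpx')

'sjn-px-px'

The `(?=…)`/`(?<=…)` assertion just peeks at neighbouring text; it doesn't advance the match position.
Matches: at [4:6] → 'st'; at [9:13] → 'jtgt'.
Every occurrence is swapped for ''.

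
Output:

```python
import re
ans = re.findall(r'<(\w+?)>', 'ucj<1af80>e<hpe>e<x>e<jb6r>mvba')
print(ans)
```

Because there's exactly one group, `findall` drops the full match and keeps group 1 from each hit.

['1af80', 'hpe', 'x', 'jb6r']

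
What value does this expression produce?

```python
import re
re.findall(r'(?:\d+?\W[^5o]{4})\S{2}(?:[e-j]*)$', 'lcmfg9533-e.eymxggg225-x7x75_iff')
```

['225-x7x75_iff']

Pattern: one or more of a digit (lazy), then a non-word character, then exactly 4 of any character except [5o] (non-capturing group); then exactly 2 of a non-whitespace character; then zero or more of a character in [e-j] (non-capturing group); then anchored at the end.
Matches: at [19:32] → '225-x7x75_iff'.
No capturing groups, so `findall` returns the 1 full match string.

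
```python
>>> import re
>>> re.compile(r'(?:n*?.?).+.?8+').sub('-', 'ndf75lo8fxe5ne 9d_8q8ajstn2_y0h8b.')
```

`sub` substitutes '-' at each match site.

'-b.'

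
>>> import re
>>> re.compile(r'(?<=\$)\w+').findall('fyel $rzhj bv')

['rzhj']

The lookaround is zero-width — it requires the adjacent text to match without consuming it, so the asserted text isn't part of the match.
Scanning left to right: at [6:10] → 'rzhj'.
With no groups in the pattern, `findall` gives back each whole match — 1 here.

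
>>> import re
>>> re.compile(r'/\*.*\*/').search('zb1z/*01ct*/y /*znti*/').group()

The match spans [4:22] → '/*01ct*/y /*znti*/'.

'/*01ct*/y /*znti*/'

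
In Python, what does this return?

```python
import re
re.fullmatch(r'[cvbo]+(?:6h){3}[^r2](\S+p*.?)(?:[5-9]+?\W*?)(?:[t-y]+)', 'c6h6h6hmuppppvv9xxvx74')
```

None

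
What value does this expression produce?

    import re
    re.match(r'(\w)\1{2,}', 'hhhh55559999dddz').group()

'hhhh'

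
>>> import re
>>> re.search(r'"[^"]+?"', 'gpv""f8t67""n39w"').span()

The match spans [4:11] → '"f8t67"'.

(4, 11)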